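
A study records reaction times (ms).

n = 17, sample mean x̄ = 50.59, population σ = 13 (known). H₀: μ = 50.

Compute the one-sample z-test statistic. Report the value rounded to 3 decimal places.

test statistic = 0.187

SE = σ/√n = 13/√17 = 3.1530
z = (x̄−μ₀)/SE = (50.59−50)/3.1530 = 0.1871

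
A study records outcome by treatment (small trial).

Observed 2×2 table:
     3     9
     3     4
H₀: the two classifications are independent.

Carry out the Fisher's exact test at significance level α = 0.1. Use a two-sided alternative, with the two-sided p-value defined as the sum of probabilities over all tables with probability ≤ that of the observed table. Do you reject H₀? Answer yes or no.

reject H₀: no

Margins: r₁=12, r₂=7, c₁=6, c₂=13, n=19
p_obs = C(12,3)·C(7,3)/C(19,6); sum pmf over tables with pmf ≤ p_obs
p-value (two-sided) = 0.61687
At α=0.1: p ≥ α → fail to reject H₀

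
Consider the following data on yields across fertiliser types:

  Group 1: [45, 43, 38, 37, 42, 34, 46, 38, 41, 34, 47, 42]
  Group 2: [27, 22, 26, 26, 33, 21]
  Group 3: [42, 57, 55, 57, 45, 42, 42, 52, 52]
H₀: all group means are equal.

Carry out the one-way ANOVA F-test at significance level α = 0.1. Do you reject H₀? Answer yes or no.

Group means [40.58, 25.83, 49.33], grand mean 40.222
SSB = Σnᵢ(x̄ᵢ−x̄)² = 1990.917; SSW = ΣΣ(x−x̄ᵢ)² = 647.750
MSB = 1990.917/2 = 995.4583; MSW = 647.750/24 = 26.9896
F = MSB/MSW = 36.8831
df = (2, 24)
p-value (upper-tail) = 0.00000
At α=0.1: p < α → reject H₀

reject H₀: yes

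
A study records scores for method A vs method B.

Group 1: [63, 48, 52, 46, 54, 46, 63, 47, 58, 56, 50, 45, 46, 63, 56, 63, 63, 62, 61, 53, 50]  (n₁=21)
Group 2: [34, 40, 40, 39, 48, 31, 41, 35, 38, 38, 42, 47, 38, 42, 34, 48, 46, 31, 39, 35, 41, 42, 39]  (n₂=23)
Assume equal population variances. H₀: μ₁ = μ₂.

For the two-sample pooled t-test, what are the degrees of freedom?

degrees of freedom = 42

df = n₁ + n₂ − 2 = 21 + 23 − 2 = 42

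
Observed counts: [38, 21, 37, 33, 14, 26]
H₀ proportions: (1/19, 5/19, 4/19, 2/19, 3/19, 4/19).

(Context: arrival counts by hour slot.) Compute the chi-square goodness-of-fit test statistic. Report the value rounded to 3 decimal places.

test statistic = 129.298

n = 169; E_i = n·p_i = [8.89, 44.47, 35.58, 17.79, 26.68, 35.58]
χ² = (38−8.89)²/8.89 + (21−44.47)²/44.47 + (37−35.58)²/35.58 + (33−17.79)²/17.79 + (14−26.68)²/26.68 + (26−35.58)²/35.58 = 129.2981
df = 5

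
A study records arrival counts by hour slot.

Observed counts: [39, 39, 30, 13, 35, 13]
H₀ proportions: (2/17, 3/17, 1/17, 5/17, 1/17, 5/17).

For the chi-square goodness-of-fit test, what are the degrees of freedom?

degrees of freedom = 5

df = k − 1 = 6 − 1 = 5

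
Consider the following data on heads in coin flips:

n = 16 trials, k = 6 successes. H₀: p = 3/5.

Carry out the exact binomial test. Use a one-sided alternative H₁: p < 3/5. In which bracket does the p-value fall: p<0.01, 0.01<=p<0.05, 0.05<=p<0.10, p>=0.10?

p-value bracket: 0.05<=p<0.10

Exact binomial: n=16, k=6, p₀=3/5=0.6000
P(X≤6) from Σ C(n,i)·p₀^i·(1−p₀)^(n−i)
p-value (one-sided, H₁ less) = 0.05832
→ bracket: 0.05<=p<0.10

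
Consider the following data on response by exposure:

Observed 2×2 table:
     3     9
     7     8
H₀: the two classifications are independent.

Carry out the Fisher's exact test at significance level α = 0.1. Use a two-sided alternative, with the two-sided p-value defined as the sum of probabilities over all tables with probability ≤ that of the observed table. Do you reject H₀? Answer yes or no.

Margins: r₁=12, r₂=15, c₁=10, c₂=17, n=27
p_obs = C(12,3)·C(15,7)/C(27,10); sum pmf over tables with pmf ≤ p_obs
p-value (two-sided) = 0.42441
At α=0.1: p ≥ α → fail to reject H₀

reject H₀: no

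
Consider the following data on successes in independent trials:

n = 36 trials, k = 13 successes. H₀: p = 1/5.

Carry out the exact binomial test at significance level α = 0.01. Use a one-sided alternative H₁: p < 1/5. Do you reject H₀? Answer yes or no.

Exact binomial: n=36, k=13, p₀=1/5=0.2000
P(X≤13) from Σ C(n,i)·p₀^i·(1−p₀)^(n−i)
p-value (one-sided, H₁ less) = 0.99296
At α=0.01: p ≥ α → fail to reject H₀

reject H₀: no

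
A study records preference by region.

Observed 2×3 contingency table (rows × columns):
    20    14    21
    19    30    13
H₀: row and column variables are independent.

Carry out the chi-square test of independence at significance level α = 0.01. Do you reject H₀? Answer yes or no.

Row totals [55, 62], col totals [39, 44, 34], n=117
χ² = (20−18.33)²/18.33 + (14−20.68)²/20.68 + (21−15.98)²/15.98 + (19−20.67)²/20.67 + (30−23.32)²/23.32 + (13−18.02)²/18.02 = 7.3336
df = 2
p-value (upper-tail) = 0.02556
At α=0.01: p ≥ α → fail to reject H₀

reject H₀: no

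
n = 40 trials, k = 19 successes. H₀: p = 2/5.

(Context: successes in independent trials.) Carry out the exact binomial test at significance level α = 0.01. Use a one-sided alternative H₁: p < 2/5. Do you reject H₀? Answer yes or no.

Exact binomial: n=40, k=19, p₀=2/5=0.4000
P(X≤19) from Σ C(n,i)·p₀^i·(1−p₀)^(n−i)
p-value (one-sided, H₁ less) = 0.87023
At α=0.01: p ≥ α → fail to reject H₀

reject H₀: no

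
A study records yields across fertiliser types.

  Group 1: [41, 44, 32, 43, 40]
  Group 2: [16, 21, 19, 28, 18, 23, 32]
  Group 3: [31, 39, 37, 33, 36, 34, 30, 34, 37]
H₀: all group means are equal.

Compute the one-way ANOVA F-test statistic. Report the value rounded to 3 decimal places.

test statistic = 25.629

Group means [40.00, 22.43, 34.56], grand mean 31.810
SSB = Σnᵢ(x̄ᵢ−x̄)² = 1019.302; SSW = ΣΣ(x−x̄ᵢ)² = 357.937
MSB = 1019.302/2 = 509.6508; MSW = 357.937/18 = 19.8854
F = MSB/MSW = 25.6294
df = (2, 18)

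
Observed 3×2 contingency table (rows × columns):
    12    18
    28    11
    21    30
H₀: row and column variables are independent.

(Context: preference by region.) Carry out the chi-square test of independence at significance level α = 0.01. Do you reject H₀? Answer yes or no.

Row totals [30, 39, 51], col totals [61, 59], n=120
χ² = (12−15.25)²/15.25 + (18−14.75)²/14.75 + (28−19.82)²/19.82 + (11−19.18)²/19.18 + (21−25.93)²/25.93 + (30−25.07)²/25.07 = 10.1680
df = 2
p-value (upper-tail) = 0.00620
At α=0.01: p < α → reject H₀

reject H₀: yes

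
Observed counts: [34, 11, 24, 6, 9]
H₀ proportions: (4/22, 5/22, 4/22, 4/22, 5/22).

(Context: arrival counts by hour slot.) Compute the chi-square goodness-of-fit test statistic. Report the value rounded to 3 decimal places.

n = 84; E_i = n·p_i = [15.27, 19.09, 15.27, 15.27, 19.09]
χ² = (34−15.27)²/15.27 + (11−19.09)²/19.09 + (24−15.27)²/15.27 + (6−15.27)²/15.27 + (9−19.09)²/19.09 = 42.3429
df = 4

test statistic = 42.343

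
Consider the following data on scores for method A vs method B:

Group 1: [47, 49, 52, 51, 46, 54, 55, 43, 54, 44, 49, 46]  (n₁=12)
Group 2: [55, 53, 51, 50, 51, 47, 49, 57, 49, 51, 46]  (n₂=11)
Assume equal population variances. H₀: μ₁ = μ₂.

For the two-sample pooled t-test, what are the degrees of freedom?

df = n₁ + n₂ − 2 = 12 + 11 − 2 = 21

degrees of freedom = 21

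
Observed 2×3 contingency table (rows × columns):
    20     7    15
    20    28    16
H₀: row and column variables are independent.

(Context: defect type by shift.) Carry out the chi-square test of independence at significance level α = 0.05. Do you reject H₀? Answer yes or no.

reject H₀: yes

Row totals [42, 64], col totals [40, 35, 31], n=106
χ² = (20−15.85)²/15.85 + (7−13.87)²/13.87 + (15−12.28)²/12.28 + (20−24.15)²/24.15 + (28−21.13)²/21.13 + (16−18.72)²/18.72 = 8.4293
df = 2
p-value (upper-tail) = 0.01478
At α=0.05: p < α → reject H₀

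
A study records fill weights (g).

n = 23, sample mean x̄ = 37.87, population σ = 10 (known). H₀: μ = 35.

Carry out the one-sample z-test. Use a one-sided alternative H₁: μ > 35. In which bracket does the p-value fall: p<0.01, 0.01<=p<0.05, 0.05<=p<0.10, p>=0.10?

SE = σ/√n = 10/√23 = 2.0851
z = (x̄−μ₀)/SE = (37.87−35)/2.0851 = 1.3764
p-value (one-sided, H₁ greater) = 0.08435
→ bracket: 0.05<=p<0.10

p-value bracket: 0.05<=p<0.10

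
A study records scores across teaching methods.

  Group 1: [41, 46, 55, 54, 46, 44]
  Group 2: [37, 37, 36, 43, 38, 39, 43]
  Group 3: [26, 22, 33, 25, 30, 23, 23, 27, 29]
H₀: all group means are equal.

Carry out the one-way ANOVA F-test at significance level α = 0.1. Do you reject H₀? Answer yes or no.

reject H₀: yes

Group means [47.67, 39.00, 26.44], grand mean 36.227
SSB = Σnᵢ(x̄ᵢ−x̄)² = 1700.308; SSW = ΣΣ(x−x̄ᵢ)² = 315.556
MSB = 1700.308/2 = 850.1540; MSW = 315.556/19 = 16.6082
F = MSB/MSW = 51.1889
df = (2, 19)
p-value (upper-tail) = 0.00000
At α=0.1: p < α → reject H₀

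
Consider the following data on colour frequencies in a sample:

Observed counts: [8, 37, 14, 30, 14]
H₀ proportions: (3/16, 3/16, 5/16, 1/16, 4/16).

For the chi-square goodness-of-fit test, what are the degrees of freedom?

degrees of freedom = 4

df = k − 1 = 5 − 1 = 4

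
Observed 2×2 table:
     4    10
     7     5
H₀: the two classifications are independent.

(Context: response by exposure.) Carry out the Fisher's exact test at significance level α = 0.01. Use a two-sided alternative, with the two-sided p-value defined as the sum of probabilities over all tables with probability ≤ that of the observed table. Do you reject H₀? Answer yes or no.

Margins: r₁=14, r₂=12, c₁=11, c₂=15, n=26
p_obs = C(14,4)·C(12,7)/C(26,11); sum pmf over tables with pmf ≤ p_obs
p-value (two-sided) = 0.23286
At α=0.01: p ≥ α → fail to reject H₀

reject H₀: no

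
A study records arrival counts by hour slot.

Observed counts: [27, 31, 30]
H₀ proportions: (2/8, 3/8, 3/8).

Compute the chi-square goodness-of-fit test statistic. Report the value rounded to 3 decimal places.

test statistic = 1.530

n = 88; E_i = n·p_i = [22.00, 33.00, 33.00]
χ² = (27−22.00)²/22.00 + (31−33.00)²/33.00 + (30−33.00)²/33.00 = 1.5303
df = 2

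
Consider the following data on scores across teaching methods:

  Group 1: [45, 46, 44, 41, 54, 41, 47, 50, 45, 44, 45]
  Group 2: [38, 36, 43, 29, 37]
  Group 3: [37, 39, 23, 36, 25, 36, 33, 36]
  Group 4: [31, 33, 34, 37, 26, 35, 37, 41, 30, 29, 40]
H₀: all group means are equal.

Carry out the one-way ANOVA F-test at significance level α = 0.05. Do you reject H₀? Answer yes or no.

Group means [45.64, 36.60, 33.12, 33.91], grand mean 37.800
SSB = Σnᵢ(x̄ᵢ−x̄)² = 1024.070; SSW = ΣΣ(x−x̄ᵢ)² = 703.530
MSB = 1024.070/3 = 341.3568; MSW = 703.530/31 = 22.6945
F = MSB/MSW = 15.0414
df = (3, 31)
p-value (upper-tail) = 0.00000
At α=0.05: p < α → reject H₀

reject H₀: yes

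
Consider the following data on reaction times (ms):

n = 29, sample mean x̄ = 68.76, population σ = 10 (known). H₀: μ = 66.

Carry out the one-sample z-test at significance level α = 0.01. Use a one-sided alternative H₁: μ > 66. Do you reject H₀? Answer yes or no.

SE = σ/√n = 10/√29 = 1.8570
z = (x̄−μ₀)/SE = (68.76−66)/1.8570 = 1.4863
p-value (one-sided, H₁ greater) = 0.06860
At α=0.01: p ≥ α → fail to reject H₀

reject H₀: no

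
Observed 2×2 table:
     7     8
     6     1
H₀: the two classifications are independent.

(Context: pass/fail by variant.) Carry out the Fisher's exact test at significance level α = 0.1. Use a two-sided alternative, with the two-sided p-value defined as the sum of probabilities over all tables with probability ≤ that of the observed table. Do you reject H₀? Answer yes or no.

Margins: r₁=15, r₂=7, c₁=13, c₂=9, n=22
p_obs = C(15,7)·C(7,6)/C(22,13); sum pmf over tables with pmf ≤ p_obs
p-value (two-sided) = 0.16486
At α=0.1: p ≥ α → fail to reject H₀

reject H₀: no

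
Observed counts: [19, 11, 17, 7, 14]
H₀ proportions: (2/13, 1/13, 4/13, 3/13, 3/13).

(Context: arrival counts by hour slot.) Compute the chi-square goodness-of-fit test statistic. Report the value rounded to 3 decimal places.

test statistic = 19.065

n = 68; E_i = n·p_i = [10.46, 5.23, 20.92, 15.69, 15.69]
χ² = (19−10.46)²/10.46 + (11−5.23)²/5.23 + (17−20.92)²/20.92 + (7−15.69)²/15.69 + (14−15.69)²/15.69 = 19.0650
df = 4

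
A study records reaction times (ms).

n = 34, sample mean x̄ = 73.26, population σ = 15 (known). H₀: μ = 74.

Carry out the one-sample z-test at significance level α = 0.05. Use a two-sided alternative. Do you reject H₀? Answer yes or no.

reject H₀: no

SE = σ/√n = 15/√34 = 2.5725
z = (x̄−μ₀)/SE = (73.26−74)/2.5725 = -0.2877
p-value (two-sided) = 0.77361
At α=0.05: p ≥ α → fail to reject H₀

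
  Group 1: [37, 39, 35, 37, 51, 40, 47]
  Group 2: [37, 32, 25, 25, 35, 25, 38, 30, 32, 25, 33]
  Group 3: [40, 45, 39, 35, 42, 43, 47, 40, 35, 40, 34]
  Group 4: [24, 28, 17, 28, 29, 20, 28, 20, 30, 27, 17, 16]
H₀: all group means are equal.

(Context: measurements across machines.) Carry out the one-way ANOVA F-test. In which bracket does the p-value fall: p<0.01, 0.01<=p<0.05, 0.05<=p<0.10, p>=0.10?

Group means [40.86, 30.64, 40.00, 23.67], grand mean 32.854
SSB = Σnᵢ(x̄ᵢ−x̄)² = 2077.053; SSW = ΣΣ(x−x̄ᵢ)² = 944.069
MSB = 2077.053/3 = 692.3509; MSW = 944.069/37 = 25.5154
F = MSB/MSW = 27.1346
df = (3, 37)
p-value (upper-tail) = 0.00000
→ bracket: p<0.01

p-value bracket: p<0.01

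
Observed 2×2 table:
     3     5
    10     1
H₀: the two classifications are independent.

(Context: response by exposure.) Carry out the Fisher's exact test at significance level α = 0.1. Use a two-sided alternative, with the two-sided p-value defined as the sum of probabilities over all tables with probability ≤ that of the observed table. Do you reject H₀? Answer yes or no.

reject H₀: yes

Margins: r₁=8, r₂=11, c₁=13, c₂=6, n=19
p_obs = C(8,3)·C(11,10)/C(19,13); sum pmf over tables with pmf ≤ p_obs
p-value (two-sided) = 0.04076
At α=0.1: p < α → reject H₀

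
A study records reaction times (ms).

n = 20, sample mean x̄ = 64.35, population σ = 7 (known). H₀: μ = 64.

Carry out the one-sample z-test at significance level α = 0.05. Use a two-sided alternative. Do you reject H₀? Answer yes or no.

SE = σ/√n = 7/√20 = 1.5652
z = (x̄−μ₀)/SE = (64.35−64)/1.5652 = 0.2236
p-value (two-sided) = 0.82306
At α=0.05: p ≥ α → fail to reject H₀

reject H₀: no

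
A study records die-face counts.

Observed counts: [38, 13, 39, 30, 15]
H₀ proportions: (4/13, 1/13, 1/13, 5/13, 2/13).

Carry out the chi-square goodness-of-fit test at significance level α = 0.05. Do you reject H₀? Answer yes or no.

reject H₀: yes

n = 135; E_i = n·p_i = [41.54, 10.38, 10.38, 51.92, 20.77]
χ² = (38−41.54)²/41.54 + (13−10.38)²/10.38 + (39−10.38)²/10.38 + (30−51.92)²/51.92 + (15−20.77)²/20.77 = 90.6704
df = 4
p-value (upper-tail) = 0.00000
At α=0.05: p < α → reject H₀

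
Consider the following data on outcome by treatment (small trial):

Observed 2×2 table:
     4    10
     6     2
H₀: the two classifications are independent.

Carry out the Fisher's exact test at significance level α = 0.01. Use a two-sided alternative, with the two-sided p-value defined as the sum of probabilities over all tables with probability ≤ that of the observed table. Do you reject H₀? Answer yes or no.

reject H₀: no

Margins: r₁=14, r₂=8, c₁=10, c₂=12, n=22
p_obs = C(14,4)·C(8,6)/C(22,10); sum pmf over tables with pmf ≤ p_obs
p-value (two-sided) = 0.07430
At α=0.01: p ≥ α → fail to reject H₀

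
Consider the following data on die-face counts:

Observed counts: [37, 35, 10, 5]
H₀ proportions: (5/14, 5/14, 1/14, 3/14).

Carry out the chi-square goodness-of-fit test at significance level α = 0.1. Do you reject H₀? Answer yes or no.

reject H₀: yes

n = 87; E_i = n·p_i = [31.07, 31.07, 6.21, 18.64]
χ² = (37−31.07)²/31.07 + (35−31.07)²/31.07 + (10−6.21)²/6.21 + (5−18.64)²/18.64 = 13.9180
df = 3
p-value (upper-tail) = 0.00302
At α=0.1: p < α → reject H₀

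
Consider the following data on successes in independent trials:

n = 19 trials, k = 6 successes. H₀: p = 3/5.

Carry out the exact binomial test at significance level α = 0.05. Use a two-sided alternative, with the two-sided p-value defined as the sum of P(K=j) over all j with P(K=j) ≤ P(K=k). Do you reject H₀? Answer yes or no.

Exact binomial: n=19, k=6, p₀=3/5=0.6000
P(X=j) = C(n,j)·p₀^j·(1−p₀)^(n−j); p = Σ P(X=j) over j with P(X=j) ≤ P(X=6)
p-value (two-sided) = 0.01703
At α=0.05: p < α → reject H₀

reject H₀: yes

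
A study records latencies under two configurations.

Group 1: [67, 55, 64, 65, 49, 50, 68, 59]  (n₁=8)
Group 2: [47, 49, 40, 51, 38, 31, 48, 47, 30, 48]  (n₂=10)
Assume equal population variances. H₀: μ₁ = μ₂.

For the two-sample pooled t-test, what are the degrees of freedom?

df = n₁ + n₂ − 2 = 8 + 10 − 2 = 16

degrees of freedom = 16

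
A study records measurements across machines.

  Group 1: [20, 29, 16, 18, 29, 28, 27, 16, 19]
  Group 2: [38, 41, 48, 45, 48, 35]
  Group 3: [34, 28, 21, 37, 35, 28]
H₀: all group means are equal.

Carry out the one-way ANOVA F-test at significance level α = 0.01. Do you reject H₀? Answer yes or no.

reject H₀: yes

Group means [22.44, 42.50, 30.50], grand mean 30.476
SSB = Σnᵢ(x̄ᵢ−x̄)² = 1448.016; SSW = ΣΣ(x−x̄ᵢ)² = 581.222
MSB = 1448.016/2 = 724.0079; MSW = 581.222/18 = 32.2901
F = MSB/MSW = 22.4220
df = (2, 18)
p-value (upper-tail) = 0.00001
At α=0.01: p < α → reject H₀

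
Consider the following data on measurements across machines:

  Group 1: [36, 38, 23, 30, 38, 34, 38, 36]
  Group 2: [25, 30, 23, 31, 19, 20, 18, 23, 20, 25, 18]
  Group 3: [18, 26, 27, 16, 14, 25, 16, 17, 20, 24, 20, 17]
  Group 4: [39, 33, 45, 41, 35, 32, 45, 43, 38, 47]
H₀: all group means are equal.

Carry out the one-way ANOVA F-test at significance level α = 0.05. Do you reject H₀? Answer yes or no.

Group means [34.12, 22.91, 20.00, 39.80], grand mean 28.366
SSB = Σnᵢ(x̄ᵢ−x̄)² = 2740.128; SSW = ΣΣ(x−x̄ᵢ)² = 865.384
MSB = 2740.128/3 = 913.3760; MSW = 865.384/37 = 23.3888
F = MSB/MSW = 39.0519
df = (3, 37)
p-value (upper-tail) = 0.00000
At α=0.05: p < α → reject H₀

reject H₀: yes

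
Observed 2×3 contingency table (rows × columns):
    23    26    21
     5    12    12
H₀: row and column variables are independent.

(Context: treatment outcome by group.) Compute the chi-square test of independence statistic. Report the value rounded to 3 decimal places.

Row totals [70, 29], col totals [28, 38, 33], n=99
χ² = (23−19.80)²/19.80 + (26−26.87)²/26.87 + (21−23.33)²/23.33 + (5−8.20)²/8.20 + (12−11.13)²/11.13 + (12−9.67)²/9.67 = 2.6604
df = 2

test statistic = 2.660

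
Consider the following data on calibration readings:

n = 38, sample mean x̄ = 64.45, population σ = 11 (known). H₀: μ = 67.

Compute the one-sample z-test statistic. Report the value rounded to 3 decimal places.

test statistic = -1.429

SE = σ/√n = 11/√38 = 1.7844
z = (x̄−μ₀)/SE = (64.45−67)/1.7844 = -1.4290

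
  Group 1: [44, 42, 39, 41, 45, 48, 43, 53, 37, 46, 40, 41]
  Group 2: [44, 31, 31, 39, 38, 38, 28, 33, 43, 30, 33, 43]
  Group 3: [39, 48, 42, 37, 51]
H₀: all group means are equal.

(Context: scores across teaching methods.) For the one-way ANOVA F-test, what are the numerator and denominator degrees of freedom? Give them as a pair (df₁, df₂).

degrees of freedom = [2, 26]

k = 3 groups, N = 29 total
df = (k−1, N−k) = (3−1, 29−3) = (2, 26)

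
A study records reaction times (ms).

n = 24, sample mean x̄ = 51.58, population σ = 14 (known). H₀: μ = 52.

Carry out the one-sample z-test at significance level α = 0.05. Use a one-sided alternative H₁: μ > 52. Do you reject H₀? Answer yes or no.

SE = σ/√n = 14/√24 = 2.8577
z = (x̄−μ₀)/SE = (51.58−52)/2.8577 = -0.1470
p-value (one-sided, H₁ greater) = 0.55842
At α=0.05: p ≥ α → fail to reject H₀

reject H₀: no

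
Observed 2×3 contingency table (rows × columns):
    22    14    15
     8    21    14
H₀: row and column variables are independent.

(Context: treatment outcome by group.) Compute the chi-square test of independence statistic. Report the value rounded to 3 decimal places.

Row totals [51, 43], col totals [30, 35, 29], n=94
χ² = (22−16.28)²/16.28 + (14−18.99)²/18.99 + (15−15.73)²/15.73 + (8−13.72)²/13.72 + (21−16.01)²/16.01 + (14−13.27)²/13.27 = 7.3401
df = 2

test statistic = 7.340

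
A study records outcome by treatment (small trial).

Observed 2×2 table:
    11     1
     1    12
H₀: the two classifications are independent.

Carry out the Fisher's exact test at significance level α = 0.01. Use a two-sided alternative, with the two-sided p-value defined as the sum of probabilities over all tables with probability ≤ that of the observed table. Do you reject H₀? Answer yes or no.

Margins: r₁=12, r₂=13, c₁=12, c₂=13, n=25
p_obs = C(12,11)·C(13,1)/C(25,12); sum pmf over tables with pmf ≤ p_obs
p-value (two-sided) = 0.00003
At α=0.01: p < α → reject H₀

reject H₀: yes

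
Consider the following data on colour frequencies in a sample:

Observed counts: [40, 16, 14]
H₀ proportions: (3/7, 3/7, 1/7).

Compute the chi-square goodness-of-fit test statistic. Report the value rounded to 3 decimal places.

test statistic = 11.467

n = 70; E_i = n·p_i = [30.00, 30.00, 10.00]
χ² = (40−30.00)²/30.00 + (16−30.00)²/30.00 + (14−10.00)²/10.00 = 11.4667
df = 2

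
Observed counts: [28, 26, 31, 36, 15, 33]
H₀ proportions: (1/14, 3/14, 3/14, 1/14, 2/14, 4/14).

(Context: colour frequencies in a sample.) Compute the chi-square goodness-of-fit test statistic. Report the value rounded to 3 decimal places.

n = 169; E_i = n·p_i = [12.07, 36.21, 36.21, 12.07, 24.14, 48.29]
χ² = (28−12.07)²/12.07 + (26−36.21)²/36.21 + (31−36.21)²/36.21 + (36−12.07)²/12.07 + (15−24.14)²/24.14 + (33−48.29)²/48.29 = 80.3836
df = 5

test statistic = 80.384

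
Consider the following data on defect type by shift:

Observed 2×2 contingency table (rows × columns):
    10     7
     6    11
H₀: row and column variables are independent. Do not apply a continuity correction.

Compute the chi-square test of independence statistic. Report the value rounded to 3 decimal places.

test statistic = 1.889

Row totals [17, 17], col totals [16, 18], n=34
χ² = (10−8.00)²/8.00 + (7−9.00)²/9.00 + (6−8.00)²/8.00 + (11−9.00)²/9.00 = 1.8889
df = 1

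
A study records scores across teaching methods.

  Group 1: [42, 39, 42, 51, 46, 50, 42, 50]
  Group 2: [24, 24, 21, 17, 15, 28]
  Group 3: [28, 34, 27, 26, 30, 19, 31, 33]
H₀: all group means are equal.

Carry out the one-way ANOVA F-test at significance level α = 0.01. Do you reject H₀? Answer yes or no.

Group means [45.25, 21.50, 28.50], grand mean 32.682
SSB = Σnᵢ(x̄ᵢ−x̄)² = 2153.773; SSW = ΣΣ(x−x̄ᵢ)² = 425.000
MSB = 2153.773/2 = 1076.8864; MSW = 425.000/19 = 22.3684
F = MSB/MSW = 48.1432
df = (2, 19)
p-value (upper-tail) = 0.00000
At α=0.01: p < α → reject H₀

reject H₀: yes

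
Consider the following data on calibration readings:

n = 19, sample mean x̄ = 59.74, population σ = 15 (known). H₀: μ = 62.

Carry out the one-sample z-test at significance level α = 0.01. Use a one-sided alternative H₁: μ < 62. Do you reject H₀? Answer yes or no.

reject H₀: no

SE = σ/√n = 15/√19 = 3.4412
z = (x̄−μ₀)/SE = (59.74−62)/3.4412 = -0.6567
p-value (one-sided, H₁ less) = 0.25567
At α=0.01: p ≥ α → fail to reject H₀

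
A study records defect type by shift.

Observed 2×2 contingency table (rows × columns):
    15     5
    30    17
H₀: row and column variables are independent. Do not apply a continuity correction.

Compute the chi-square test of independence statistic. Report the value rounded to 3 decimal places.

Row totals [20, 47], col totals [45, 22], n=67
χ² = (15−13.43)²/13.43 + (5−6.57)²/6.57 + (30−31.57)²/31.57 + (17−15.43)²/15.43 = 0.7938
df = 1

test statistic = 0.794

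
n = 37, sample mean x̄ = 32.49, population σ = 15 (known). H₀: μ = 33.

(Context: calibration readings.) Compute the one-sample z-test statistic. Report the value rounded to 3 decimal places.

SE = σ/√n = 15/√37 = 2.4660
z = (x̄−μ₀)/SE = (32.49−33)/2.4660 = -0.2068

test statistic = -0.207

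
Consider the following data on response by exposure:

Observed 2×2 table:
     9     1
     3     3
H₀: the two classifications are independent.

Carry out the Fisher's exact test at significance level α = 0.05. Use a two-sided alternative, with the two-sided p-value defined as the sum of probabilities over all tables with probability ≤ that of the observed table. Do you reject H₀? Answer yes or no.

reject H₀: no

Margins: r₁=10, r₂=6, c₁=12, c₂=4, n=16
p_obs = C(10,9)·C(6,3)/C(16,12); sum pmf over tables with pmf ≤ p_obs
p-value (two-sided) = 0.11813
At α=0.05: p ≥ α → fail to reject H₀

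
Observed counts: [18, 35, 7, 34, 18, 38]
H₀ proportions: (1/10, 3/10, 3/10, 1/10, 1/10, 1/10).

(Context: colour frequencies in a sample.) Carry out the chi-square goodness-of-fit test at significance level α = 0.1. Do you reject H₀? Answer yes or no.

n = 150; E_i = n·p_i = [15.00, 45.00, 45.00, 15.00, 15.00, 15.00]
χ² = (18−15.00)²/15.00 + (35−45.00)²/45.00 + (7−45.00)²/45.00 + (34−15.00)²/15.00 + (18−15.00)²/15.00 + (38−15.00)²/15.00 = 94.8444
df = 5
p-value (upper-tail) = 0.00000
At α=0.1: p < α → reject H₀

reject H₀: yes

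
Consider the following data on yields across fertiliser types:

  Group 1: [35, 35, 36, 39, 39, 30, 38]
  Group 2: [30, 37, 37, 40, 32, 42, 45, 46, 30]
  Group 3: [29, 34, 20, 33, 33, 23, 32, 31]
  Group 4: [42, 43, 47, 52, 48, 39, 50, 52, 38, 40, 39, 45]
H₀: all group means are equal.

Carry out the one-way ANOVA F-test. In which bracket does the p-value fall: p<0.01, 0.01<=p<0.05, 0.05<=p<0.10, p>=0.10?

Group means [36.00, 37.67, 29.38, 44.58], grand mean 37.806
SSB = Σnᵢ(x̄ᵢ−x̄)² = 1142.847; SSW = ΣΣ(x−x̄ᵢ)² = 836.792
MSB = 1142.847/3 = 380.9491; MSW = 836.792/32 = 26.1497
F = MSB/MSW = 14.5680
df = (3, 32)
p-value (upper-tail) = 0.00000
→ bracket: p<0.01

p-value bracket: p<0.01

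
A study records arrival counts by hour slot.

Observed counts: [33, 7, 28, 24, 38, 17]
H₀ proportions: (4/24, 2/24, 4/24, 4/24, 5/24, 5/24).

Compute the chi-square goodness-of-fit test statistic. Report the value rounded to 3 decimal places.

n = 147; E_i = n·p_i = [24.50, 12.25, 24.50, 24.50, 30.62, 30.62]
χ² = (33−24.50)²/24.50 + (7−12.25)²/12.25 + (28−24.50)²/24.50 + (24−24.50)²/24.50 + (38−30.62)²/30.62 + (17−30.62)²/30.62 = 13.5469
df = 5

test statistic = 13.547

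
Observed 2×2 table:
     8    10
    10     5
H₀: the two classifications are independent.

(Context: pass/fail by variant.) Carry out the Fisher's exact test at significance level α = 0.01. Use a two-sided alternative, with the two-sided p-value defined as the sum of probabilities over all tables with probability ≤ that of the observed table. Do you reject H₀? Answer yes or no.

Margins: r₁=18, r₂=15, c₁=18, c₂=15, n=33
p_obs = C(18,8)·C(15,10)/C(33,18); sum pmf over tables with pmf ≤ p_obs
p-value (two-sided) = 0.29643
At α=0.01: p ≥ α → fail to reject H₀

reject H₀: no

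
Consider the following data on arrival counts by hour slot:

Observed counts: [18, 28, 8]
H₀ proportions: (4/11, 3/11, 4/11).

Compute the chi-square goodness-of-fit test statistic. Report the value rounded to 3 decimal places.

n = 54; E_i = n·p_i = [19.64, 14.73, 19.64]
χ² = (18−19.64)²/19.64 + (28−14.73)²/14.73 + (8−19.64)²/19.64 = 18.9938
df = 2

test statistic = 18.994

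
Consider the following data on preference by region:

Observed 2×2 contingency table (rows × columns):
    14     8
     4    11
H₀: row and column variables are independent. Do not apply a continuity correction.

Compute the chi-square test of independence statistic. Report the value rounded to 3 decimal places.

Row totals [22, 15], col totals [18, 19], n=37
χ² = (14−10.70)²/10.70 + (8−11.30)²/11.30 + (4−7.30)²/7.30 + (11−7.70)²/7.70 = 4.8796
df = 1

test statistic = 4.880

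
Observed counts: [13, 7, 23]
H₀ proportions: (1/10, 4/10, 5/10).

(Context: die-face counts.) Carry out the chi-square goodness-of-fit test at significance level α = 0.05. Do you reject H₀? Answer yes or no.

reject H₀: yes

n = 43; E_i = n·p_i = [4.30, 17.20, 21.50]
χ² = (13−4.30)²/4.30 + (7−17.20)²/17.20 + (23−21.50)²/21.50 = 23.7558
df = 2
p-value (upper-tail) = 0.00001
At α=0.05: p < α → reject H₀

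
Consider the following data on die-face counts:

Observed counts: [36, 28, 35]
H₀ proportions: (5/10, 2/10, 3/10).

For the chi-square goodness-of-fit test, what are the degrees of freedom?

degrees of freedom = 2

df = k − 1 = 3 − 1 = 2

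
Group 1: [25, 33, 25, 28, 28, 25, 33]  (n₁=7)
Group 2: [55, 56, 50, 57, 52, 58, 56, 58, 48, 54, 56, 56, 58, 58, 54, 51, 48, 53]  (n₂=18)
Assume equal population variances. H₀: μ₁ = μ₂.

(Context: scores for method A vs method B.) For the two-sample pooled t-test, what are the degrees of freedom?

df = n₁ + n₂ − 2 = 7 + 18 − 2 = 23

degrees of freedom = 23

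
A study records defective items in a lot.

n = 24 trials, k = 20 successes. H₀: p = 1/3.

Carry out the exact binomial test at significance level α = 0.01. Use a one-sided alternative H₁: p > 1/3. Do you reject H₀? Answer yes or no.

Exact binomial: n=24, k=20, p₀=1/3=0.3333
P(X≥20) from Σ C(n,i)·p₀^i·(1−p₀)^(n−i)
p-value (one-sided, H₁ greater) = 0.00000
At α=0.01: p < α → reject H₀

reject H₀: yes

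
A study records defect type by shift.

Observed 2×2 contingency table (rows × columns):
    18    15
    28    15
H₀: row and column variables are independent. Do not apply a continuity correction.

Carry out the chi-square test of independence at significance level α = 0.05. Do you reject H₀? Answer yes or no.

Row totals [33, 43], col totals [46, 30], n=76
χ² = (18−19.97)²/19.97 + (15−13.03)²/13.03 + (28−26.03)²/26.03 + (15−16.97)²/16.97 = 0.8732
df = 1
p-value (upper-tail) = 0.35006
At α=0.05: p ≥ α → fail to reject H₀

reject H₀: no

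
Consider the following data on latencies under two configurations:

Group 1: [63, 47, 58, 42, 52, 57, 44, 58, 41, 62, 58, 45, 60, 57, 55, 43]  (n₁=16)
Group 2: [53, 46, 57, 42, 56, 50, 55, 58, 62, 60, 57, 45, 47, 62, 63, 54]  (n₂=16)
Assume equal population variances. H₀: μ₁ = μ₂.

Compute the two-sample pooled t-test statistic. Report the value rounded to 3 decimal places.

test statistic = -0.620

x̄₁=52.625, s₁=7.684, n₁=16
x̄₂=54.188, s₂=6.524, n₂=16
s_p² = [15·7.684² + 15·6.524²]/30 = 50.8062
SE = √(s_p²·(1/16+1/16)) = 2.5201
t = (52.625−54.188)/2.5201 = -0.6200
df = 30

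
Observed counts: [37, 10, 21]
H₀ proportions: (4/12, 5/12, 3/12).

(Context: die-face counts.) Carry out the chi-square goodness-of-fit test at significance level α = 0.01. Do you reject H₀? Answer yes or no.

reject H₀: yes

n = 68; E_i = n·p_i = [22.67, 28.33, 17.00]
χ² = (37−22.67)²/22.67 + (10−28.33)²/28.33 + (21−17.00)²/17.00 = 21.8676
df = 2
p-value (upper-tail) = 0.00002
At α=0.01: p < α → reject H₀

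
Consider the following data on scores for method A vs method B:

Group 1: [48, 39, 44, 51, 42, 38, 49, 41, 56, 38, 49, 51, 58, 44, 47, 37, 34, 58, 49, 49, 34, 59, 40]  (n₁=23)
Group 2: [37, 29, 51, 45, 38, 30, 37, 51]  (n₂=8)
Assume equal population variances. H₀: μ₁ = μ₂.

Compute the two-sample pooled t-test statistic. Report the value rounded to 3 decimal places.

x̄₁=45.870, s₁=7.624, n₁=23
x̄₂=39.750, s₂=8.531, n₂=8
s_p² = [22·7.624² + 7·8.531²]/29 = 61.6589
SE = √(s_p²·(1/23+1/8)) = 3.2231
t = (45.870−39.750)/3.2231 = 1.8987
df = 29

test statistic = 1.899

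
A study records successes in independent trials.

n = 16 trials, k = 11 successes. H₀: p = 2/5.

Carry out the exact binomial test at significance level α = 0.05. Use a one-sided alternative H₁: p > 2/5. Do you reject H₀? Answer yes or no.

reject H₀: yes

Exact binomial: n=16, k=11, p₀=2/5=0.4000
P(X≥11) from Σ C(n,i)·p₀^i·(1−p₀)^(n−i)
p-value (one-sided, H₁ greater) = 0.01914
At α=0.05: p < α → reject H₀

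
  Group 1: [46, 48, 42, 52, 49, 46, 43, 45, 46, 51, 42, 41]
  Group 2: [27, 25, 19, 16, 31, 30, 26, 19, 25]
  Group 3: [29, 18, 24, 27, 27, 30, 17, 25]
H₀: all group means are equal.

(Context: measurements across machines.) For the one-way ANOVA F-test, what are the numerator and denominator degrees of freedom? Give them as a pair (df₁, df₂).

degrees of freedom = [2, 26]

k = 3 groups, N = 29 total
df = (k−1, N−k) = (3−1, 29−3) = (2, 26)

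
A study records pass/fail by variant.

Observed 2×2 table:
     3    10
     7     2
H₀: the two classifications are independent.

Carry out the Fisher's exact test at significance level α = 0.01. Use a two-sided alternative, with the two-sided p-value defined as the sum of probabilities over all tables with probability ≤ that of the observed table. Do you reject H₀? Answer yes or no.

reject H₀: no

Margins: r₁=13, r₂=9, c₁=10, c₂=12, n=22
p_obs = C(13,3)·C(9,7)/C(22,10); sum pmf over tables with pmf ≤ p_obs
p-value (two-sided) = 0.02742
At α=0.01: p ≥ α → fail to reject H₀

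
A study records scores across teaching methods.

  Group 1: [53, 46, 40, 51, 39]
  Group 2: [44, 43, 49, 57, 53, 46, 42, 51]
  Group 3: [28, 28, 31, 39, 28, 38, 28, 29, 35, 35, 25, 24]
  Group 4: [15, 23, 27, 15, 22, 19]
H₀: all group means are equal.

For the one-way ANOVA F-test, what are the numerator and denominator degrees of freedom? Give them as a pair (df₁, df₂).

k = 4 groups, N = 31 total
df = (k−1, N−k) = (4−1, 31−4) = (3, 27)

degrees of freedom = [3, 27]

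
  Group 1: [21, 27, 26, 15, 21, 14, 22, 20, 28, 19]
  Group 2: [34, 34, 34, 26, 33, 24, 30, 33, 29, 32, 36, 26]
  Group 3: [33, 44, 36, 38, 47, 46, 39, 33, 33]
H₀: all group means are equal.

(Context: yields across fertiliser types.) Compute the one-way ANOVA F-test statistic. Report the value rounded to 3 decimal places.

test statistic = 32.940

Group means [21.30, 30.92, 38.78], grand mean 30.097
SSB = Σnᵢ(x̄ᵢ−x̄)² = 1460.137; SSW = ΣΣ(x−x̄ᵢ)² = 620.572
MSB = 1460.137/2 = 730.0687; MSW = 620.572/28 = 22.1633
F = MSB/MSW = 32.9404
df = (2, 28)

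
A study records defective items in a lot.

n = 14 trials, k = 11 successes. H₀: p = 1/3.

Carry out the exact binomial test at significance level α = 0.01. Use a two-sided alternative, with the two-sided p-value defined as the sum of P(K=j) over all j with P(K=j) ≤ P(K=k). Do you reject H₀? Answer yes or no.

Exact binomial: n=14, k=11, p₀=1/3=0.3333
P(X=j) = C(n,j)·p₀^j·(1−p₀)^(n−j); p = Σ P(X=j) over j with P(X=j) ≤ P(X=11)
p-value (two-sided) = 0.00069
At α=0.01: p < α → reject H₀

reject H₀: yes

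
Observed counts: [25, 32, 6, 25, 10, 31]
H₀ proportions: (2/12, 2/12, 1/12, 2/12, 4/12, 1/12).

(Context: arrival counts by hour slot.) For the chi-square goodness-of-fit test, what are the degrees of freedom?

degrees of freedom = 5

df = k − 1 = 6 − 1 = 5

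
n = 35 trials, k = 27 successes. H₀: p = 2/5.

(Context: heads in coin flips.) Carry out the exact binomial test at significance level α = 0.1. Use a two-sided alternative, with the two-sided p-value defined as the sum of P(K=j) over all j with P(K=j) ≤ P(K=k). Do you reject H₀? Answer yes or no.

reject H₀: yes

Exact binomial: n=35, k=27, p₀=2/5=0.4000
P(X=j) = C(n,j)·p₀^j·(1−p₀)^(n−j); p = Σ P(X=j) over j with P(X=j) ≤ P(X=27)
p-value (two-sided) = 0.00001
At α=0.1: p < α → reject H₀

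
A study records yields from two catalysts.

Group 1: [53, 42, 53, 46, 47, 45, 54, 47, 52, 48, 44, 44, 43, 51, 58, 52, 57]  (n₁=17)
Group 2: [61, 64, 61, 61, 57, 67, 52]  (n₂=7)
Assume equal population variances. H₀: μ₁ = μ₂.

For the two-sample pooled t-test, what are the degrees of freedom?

degrees of freedom = 22

df = n₁ + n₂ − 2 = 17 + 7 − 2 = 22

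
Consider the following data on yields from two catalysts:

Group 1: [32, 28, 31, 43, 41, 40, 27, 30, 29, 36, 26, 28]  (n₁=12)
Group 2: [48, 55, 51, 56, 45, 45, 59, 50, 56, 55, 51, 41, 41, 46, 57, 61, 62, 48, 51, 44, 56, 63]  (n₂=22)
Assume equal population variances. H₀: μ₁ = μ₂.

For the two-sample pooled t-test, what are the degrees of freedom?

degrees of freedom = 32

df = n₁ + n₂ − 2 = 12 + 22 − 2 = 32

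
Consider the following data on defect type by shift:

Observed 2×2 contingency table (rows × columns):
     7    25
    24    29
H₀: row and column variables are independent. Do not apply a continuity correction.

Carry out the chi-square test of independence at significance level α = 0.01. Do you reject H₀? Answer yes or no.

Row totals [32, 53], col totals [31, 54], n=85
χ² = (7−11.67)²/11.67 + (25−20.33)²/20.33 + (24−19.33)²/19.33 + (29−33.67)²/33.67 = 4.7187
df = 1
p-value (upper-tail) = 0.02984
At α=0.01: p ≥ α → fail to reject H₀

reject H₀: no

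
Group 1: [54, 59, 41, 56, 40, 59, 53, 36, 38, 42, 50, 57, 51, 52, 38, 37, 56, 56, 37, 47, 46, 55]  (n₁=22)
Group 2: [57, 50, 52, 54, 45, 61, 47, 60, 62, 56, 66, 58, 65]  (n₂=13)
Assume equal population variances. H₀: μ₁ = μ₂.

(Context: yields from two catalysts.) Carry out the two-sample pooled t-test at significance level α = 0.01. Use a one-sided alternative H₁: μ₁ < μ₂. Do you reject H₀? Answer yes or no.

reject H₀: yes

x̄₁=48.182, s₁=8.145, n₁=22
x̄₂=56.385, s₂=6.577, n₂=13
s_p² = [21·8.145² + 12·6.577²]/33 = 57.9500
SE = √(s_p²·(1/22+1/13)) = 2.6630
t = (48.182−56.385)/2.6630 = -3.0802
df = 33
p-value (one-sided, H₁ less) = 0.00208
At α=0.01: p < α → reject H₀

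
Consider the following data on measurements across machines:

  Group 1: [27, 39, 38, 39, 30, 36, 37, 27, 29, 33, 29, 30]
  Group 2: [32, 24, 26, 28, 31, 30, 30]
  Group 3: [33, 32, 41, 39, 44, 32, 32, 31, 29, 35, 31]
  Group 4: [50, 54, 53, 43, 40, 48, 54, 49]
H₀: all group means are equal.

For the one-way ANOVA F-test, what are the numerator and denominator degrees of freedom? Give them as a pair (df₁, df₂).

degrees of freedom = [3, 34]

k = 4 groups, N = 38 total
df = (k−1, N−k) = (4−1, 38−4) = (3, 34)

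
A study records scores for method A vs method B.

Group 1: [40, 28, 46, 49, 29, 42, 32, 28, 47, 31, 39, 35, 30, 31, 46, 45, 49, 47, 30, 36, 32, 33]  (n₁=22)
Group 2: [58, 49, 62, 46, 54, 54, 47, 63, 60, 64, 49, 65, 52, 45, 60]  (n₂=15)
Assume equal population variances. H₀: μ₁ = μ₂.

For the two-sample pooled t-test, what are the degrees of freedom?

degrees of freedom = 35

df = n₁ + n₂ − 2 = 22 + 15 − 2 = 35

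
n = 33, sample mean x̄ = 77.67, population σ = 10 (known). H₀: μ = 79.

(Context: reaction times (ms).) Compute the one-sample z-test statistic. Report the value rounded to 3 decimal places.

test statistic = -0.764

SE = σ/√n = 10/√33 = 1.7408
z = (x̄−μ₀)/SE = (77.67−79)/1.7408 = -0.7640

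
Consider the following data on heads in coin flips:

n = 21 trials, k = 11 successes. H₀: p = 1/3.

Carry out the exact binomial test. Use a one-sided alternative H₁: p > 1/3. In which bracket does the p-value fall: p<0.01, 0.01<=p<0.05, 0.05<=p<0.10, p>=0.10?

Exact binomial: n=21, k=11, p₀=1/3=0.3333
P(X≥11) from Σ C(n,i)·p₀^i·(1−p₀)^(n−i)
p-value (one-sided, H₁ greater) = 0.05572
→ bracket: 0.05<=p<0.10

p-value bracket: 0.05<=p<0.10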